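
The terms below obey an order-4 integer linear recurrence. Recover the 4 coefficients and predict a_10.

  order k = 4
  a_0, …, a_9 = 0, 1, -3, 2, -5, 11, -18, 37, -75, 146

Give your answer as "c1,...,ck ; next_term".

  a_4 = -2·2 + 0·-3 + -1·1 + -2·0 = -5
  a_5 = -2·-5 + 0·2 + -1·-3 + -2·1 = 11
  a_6 = -2·11 + 0·-5 + -1·2 + -2·-3 = -18
  a_7 = -2·-18 + 0·11 + -1·-5 + -2·2 = 37
  a_8 = -2·37 + 0·-18 + -1·11 + -2·-5 = -75
  a_9 = -2·-75 + 0·37 + -1·-18 + -2·11 = 146
  a_10 = -2·146 + 0·-75 + -1·37 + -2·-18 = -293

-2,0,-1,-2 ; -293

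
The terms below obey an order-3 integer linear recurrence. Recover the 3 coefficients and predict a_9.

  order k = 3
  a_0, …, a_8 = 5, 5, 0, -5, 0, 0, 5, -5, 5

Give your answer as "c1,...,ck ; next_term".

  a_3 = -1·0 + 0·5 + -1·5 = -5
  a_4 = -1·-5 + 0·0 + -1·5 = 0
  a_5 = -1·0 + 0·-5 + -1·0 = 0
  a_6 = -1·0 + 0·0 + -1·-5 = 5
  a_7 = -1·5 + 0·0 + -1·0 = -5
  a_8 = -1·-5 + 0·5 + -1·0 = 5
  a_9 = -1·5 + 0·-5 + -1·5 = -10

-1,0,-1 ; -10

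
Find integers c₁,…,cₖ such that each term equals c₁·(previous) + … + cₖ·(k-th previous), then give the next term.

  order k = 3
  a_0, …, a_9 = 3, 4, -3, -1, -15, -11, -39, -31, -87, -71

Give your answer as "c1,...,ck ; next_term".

1,2,-2 ; -183

  a_3 = 1·-3 + 2·4 + -2·3 = -1
  a_4 = 1·-1 + 2·-3 + -2·4 = -15
  a_5 = 1·-15 + 2·-1 + -2·-3 = -11
  a_6 = 1·-11 + 2·-15 + -2·-1 = -39
  a_7 = 1·-39 + 2·-11 + -2·-15 = -31
  a_8 = 1·-31 + 2·-39 + -2·-11 = -87
  a_9 = 1·-87 + 2·-31 + -2·-39 = -71
  a_10 = 1·-71 + 2·-87 + -2·-31 = -183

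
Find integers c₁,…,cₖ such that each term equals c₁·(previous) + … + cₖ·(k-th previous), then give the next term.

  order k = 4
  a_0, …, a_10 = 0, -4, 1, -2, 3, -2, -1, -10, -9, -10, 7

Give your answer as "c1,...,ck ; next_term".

  a_4 = 2·-2 + -1·1 + -2·-4 + 2·0 = 3
  a_5 = 2·3 + -1·-2 + -2·1 + 2·-4 = -2
  a_6 = 2·-2 + -1·3 + -2·-2 + 2·1 = -1
  a_7 = 2·-1 + -1·-2 + -2·3 + 2·-2 = -10
  a_8 = 2·-10 + -1·-1 + -2·-2 + 2·3 = -9
  a_9 = 2·-9 + -1·-10 + -2·-1 + 2·-2 = -10
  a_10 = 2·-10 + -1·-9 + -2·-10 + 2·-1 = 7
  a_11 = 2·7 + -1·-10 + -2·-9 + 2·-10 = 22

2,-1,-2,2 ; 22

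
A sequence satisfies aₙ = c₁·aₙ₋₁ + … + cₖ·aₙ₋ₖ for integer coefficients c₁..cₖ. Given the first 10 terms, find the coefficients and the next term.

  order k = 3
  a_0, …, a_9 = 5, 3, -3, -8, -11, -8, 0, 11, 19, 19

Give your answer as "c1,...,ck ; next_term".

  a_3 = 1·-3 + 0·3 + -1·5 = -8
  a_4 = 1·-8 + 0·-3 + -1·3 = -11
  a_5 = 1·-11 + 0·-8 + -1·-3 = -8
  a_6 = 1·-8 + 0·-11 + -1·-8 = 0
  a_7 = 1·0 + 0·-8 + -1·-11 = 11
  a_8 = 1·11 + 0·0 + -1·-8 = 19
  a_9 = 1·19 + 0·11 + -1·0 = 19
  a_10 = 1·19 + 0·19 + -1·11 = 8

1,0,-1 ; 8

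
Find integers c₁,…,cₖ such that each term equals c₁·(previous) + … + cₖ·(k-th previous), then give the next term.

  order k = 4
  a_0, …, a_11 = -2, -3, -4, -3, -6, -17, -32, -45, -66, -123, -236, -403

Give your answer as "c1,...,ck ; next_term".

2,-2,2,1 ; -646

  a_4 = 2·-3 + -2·-4 + 2·-3 + 1·-2 = -6
  a_5 = 2·-6 + -2·-3 + 2·-4 + 1·-3 = -17
  a_6 = 2·-17 + -2·-6 + 2·-3 + 1·-4 = -32
  a_7 = 2·-32 + -2·-17 + 2·-6 + 1·-3 = -45
  a_8 = 2·-45 + -2·-32 + 2·-17 + 1·-6 = -66
  a_9 = 2·-66 + -2·-45 + 2·-32 + 1·-17 = -123
  a_10 = 2·-123 + -2·-66 + 2·-45 + 1·-32 = -236
  a_11 = 2·-236 + -2·-123 + 2·-66 + 1·-45 = -403
  a_12 = 2·-403 + -2·-236 + 2·-123 + 1·-66 = -646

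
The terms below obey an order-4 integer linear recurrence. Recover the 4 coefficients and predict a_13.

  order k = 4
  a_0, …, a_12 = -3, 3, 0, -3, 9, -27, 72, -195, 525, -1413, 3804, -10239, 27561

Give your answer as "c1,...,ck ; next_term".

  a_4 = -2·-3 + 2·0 + 0·3 + -1·-3 = 9
  a_5 = -2·9 + 2·-3 + 0·0 + -1·3 = -27
  a_6 = -2·-27 + 2·9 + 0·-3 + -1·0 = 72
  a_7 = -2·72 + 2·-27 + 0·9 + -1·-3 = -195
  a_8 = -2·-195 + 2·72 + 0·-27 + -1·9 = 525
  a_9 = -2·525 + 2·-195 + 0·72 + -1·-27 = -1413
  a_10 = -2·-1413 + 2·525 + 0·-195 + -1·72 = 3804
  a_11 = -2·3804 + 2·-1413 + 0·525 + -1·-195 = -10239
  a_12 = -2·-10239 + 2·3804 + 0·-1413 + -1·525 = 27561
  a_13 = -2·27561 + 2·-10239 + 0·3804 + -1·-1413 = -74187

-2,2,0,-1 ; -74187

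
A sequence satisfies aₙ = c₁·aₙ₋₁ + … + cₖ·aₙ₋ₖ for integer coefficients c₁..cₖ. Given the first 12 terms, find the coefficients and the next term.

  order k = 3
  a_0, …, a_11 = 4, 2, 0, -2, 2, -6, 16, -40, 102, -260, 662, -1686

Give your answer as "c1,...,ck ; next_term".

-2,1,-1 ; 4294

  a_3 = -2·0 + 1·2 + -1·4 = -2
  a_4 = -2·-2 + 1·0 + -1·2 = 2
  a_5 = -2·2 + 1·-2 + -1·0 = -6
  a_6 = -2·-6 + 1·2 + -1·-2 = 16
  a_7 = -2·16 + 1·-6 + -1·2 = -40
  a_8 = -2·-40 + 1·16 + -1·-6 = 102
  a_9 = -2·102 + 1·-40 + -1·16 = -260
  a_10 = -2·-260 + 1·102 + -1·-40 = 662
  a_11 = -2·662 + 1·-260 + -1·102 = -1686
  a_12 = -2·-1686 + 1·662 + -1·-260 = 4294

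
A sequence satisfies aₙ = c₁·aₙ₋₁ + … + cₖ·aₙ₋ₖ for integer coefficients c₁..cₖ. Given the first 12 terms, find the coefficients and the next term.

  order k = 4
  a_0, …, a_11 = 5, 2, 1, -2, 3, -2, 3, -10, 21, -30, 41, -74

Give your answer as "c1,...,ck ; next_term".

  a_4 = -2·-2 + -2·1 + -2·2 + 1·5 = 3
  a_5 = -2·3 + -2·-2 + -2·1 + 1·2 = -2
  a_6 = -2·-2 + -2·3 + -2·-2 + 1·1 = 3
  a_7 = -2·3 + -2·-2 + -2·3 + 1·-2 = -10
  a_8 = -2·-10 + -2·3 + -2·-2 + 1·3 = 21
  a_9 = -2·21 + -2·-10 + -2·3 + 1·-2 = -30
  a_10 = -2·-30 + -2·21 + -2·-10 + 1·3 = 41
  a_11 = -2·41 + -2·-30 + -2·21 + 1·-10 = -74
  a_12 = -2·-74 + -2·41 + -2·-30 + 1·21 = 147

-2,-2,-2,1 ; 147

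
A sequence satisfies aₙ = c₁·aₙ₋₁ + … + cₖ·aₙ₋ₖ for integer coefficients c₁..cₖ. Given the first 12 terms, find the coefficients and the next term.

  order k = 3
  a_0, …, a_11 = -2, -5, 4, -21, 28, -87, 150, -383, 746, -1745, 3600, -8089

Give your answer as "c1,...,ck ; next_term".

-1,3,1 ; 17144

  a_3 = -1·4 + 3·-5 + 1·-2 = -21
  a_4 = -1·-21 + 3·4 + 1·-5 = 28
  a_5 = -1·28 + 3·-21 + 1·4 = -87
  a_6 = -1·-87 + 3·28 + 1·-21 = 150
  a_7 = -1·150 + 3·-87 + 1·28 = -383
  a_8 = -1·-383 + 3·150 + 1·-87 = 746
  a_9 = -1·746 + 3·-383 + 1·150 = -1745
  a_10 = -1·-1745 + 3·746 + 1·-383 = 3600
  a_11 = -1·3600 + 3·-1745 + 1·746 = -8089
  a_12 = -1·-8089 + 3·3600 + 1·-1745 = 17144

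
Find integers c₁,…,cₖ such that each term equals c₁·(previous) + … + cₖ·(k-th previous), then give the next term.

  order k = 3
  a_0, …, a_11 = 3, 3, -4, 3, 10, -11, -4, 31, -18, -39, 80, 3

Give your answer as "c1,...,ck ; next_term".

  a_3 = 0·-4 + -1·3 + 2·3 = 3
  a_4 = 0·3 + -1·-4 + 2·3 = 10
  a_5 = 0·10 + -1·3 + 2·-4 = -11
  a_6 = 0·-11 + -1·10 + 2·3 = -4
  a_7 = 0·-4 + -1·-11 + 2·10 = 31
  a_8 = 0·31 + -1·-4 + 2·-11 = -18
  a_9 = 0·-18 + -1·31 + 2·-4 = -39
  a_10 = 0·-39 + -1·-18 + 2·31 = 80
  a_11 = 0·80 + -1·-39 + 2·-18 = 3
  a_12 = 0·3 + -1·80 + 2·-39 = -158

0,-1,2 ; -158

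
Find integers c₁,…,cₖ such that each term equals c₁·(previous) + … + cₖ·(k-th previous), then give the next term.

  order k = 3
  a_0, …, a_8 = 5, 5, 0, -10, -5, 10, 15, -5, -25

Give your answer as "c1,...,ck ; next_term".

0,-1,-1 ; -10

  a_3 = 0·0 + -1·5 + -1·5 = -10
  a_4 = 0·-10 + -1·0 + -1·5 = -5
  a_5 = 0·-5 + -1·-10 + -1·0 = 10
  a_6 = 0·10 + -1·-5 + -1·-10 = 15
  a_7 = 0·15 + -1·10 + -1·-5 = -5
  a_8 = 0·-5 + -1·15 + -1·10 = -25
  a_9 = 0·-25 + -1·-5 + -1·15 = -10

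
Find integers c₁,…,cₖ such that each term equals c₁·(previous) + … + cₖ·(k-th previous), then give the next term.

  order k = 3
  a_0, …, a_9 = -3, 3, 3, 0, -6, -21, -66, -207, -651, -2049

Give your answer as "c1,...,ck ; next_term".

  a_3 = 4·3 + -3·3 + 1·-3 = 0
  a_4 = 4·0 + -3·3 + 1·3 = -6
  a_5 = 4·-6 + -3·0 + 1·3 = -21
  a_6 = 4·-21 + -3·-6 + 1·0 = -66
  a_7 = 4·-66 + -3·-21 + 1·-6 = -207
  a_8 = 4·-207 + -3·-66 + 1·-21 = -651
  a_9 = 4·-651 + -3·-207 + 1·-66 = -2049
  a_10 = 4·-2049 + -3·-651 + 1·-207 = -6450

4,-3,1 ; -6450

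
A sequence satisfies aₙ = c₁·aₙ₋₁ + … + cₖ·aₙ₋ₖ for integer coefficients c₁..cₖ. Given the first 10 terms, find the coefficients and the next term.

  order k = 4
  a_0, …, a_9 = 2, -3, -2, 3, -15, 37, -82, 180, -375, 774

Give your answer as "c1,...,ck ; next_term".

-2,1,1,-2 ; -1579

  a_4 = -2·3 + 1·-2 + 1·-3 + -2·2 = -15
  a_5 = -2·-15 + 1·3 + 1·-2 + -2·-3 = 37
  a_6 = -2·37 + 1·-15 + 1·3 + -2·-2 = -82
  a_7 = -2·-82 + 1·37 + 1·-15 + -2·3 = 180
  a_8 = -2·180 + 1·-82 + 1·37 + -2·-15 = -375
  a_9 = -2·-375 + 1·180 + 1·-82 + -2·37 = 774
  a_10 = -2·774 + 1·-375 + 1·180 + -2·-82 = -1579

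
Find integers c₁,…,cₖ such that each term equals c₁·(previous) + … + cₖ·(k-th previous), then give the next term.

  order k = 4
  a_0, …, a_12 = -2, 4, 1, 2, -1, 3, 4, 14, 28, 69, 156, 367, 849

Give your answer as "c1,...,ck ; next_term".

  a_4 = 2·2 + 1·1 + -1·4 + 1·-2 = -1
  a_5 = 2·-1 + 1·2 + -1·1 + 1·4 = 3
  a_6 = 2·3 + 1·-1 + -1·2 + 1·1 = 4
  a_7 = 2·4 + 1·3 + -1·-1 + 1·2 = 14
  a_8 = 2·14 + 1·4 + -1·3 + 1·-1 = 28
  a_9 = 2·28 + 1·14 + -1·4 + 1·3 = 69
  a_10 = 2·69 + 1·28 + -1·14 + 1·4 = 156
  a_11 = 2·156 + 1·69 + -1·28 + 1·14 = 367
  a_12 = 2·367 + 1·156 + -1·69 + 1·28 = 849
  a_13 = 2·849 + 1·367 + -1·156 + 1·69 = 1978

2,1,-1,1 ; 1978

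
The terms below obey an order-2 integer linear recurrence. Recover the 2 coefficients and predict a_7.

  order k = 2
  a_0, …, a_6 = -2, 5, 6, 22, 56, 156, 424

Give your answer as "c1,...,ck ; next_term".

2,2 ; 1160

  a_2 = 2·5 + 2·-2 = 6
  a_3 = 2·6 + 2·5 = 22
  a_4 = 2·22 + 2·6 = 56
  a_5 = 2·56 + 2·22 = 156
  a_6 = 2·156 + 2·56 = 424
  a_7 = 2·424 + 2·156 = 1160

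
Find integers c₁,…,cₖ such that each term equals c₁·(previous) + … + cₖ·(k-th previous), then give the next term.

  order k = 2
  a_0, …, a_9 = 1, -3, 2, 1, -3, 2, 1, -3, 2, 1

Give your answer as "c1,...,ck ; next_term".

-1,-1 ; -3

  a_2 = -1·-3 + -1·1 = 2
  a_3 = -1·2 + -1·-3 = 1
  a_4 = -1·1 + -1·2 = -3
  a_5 = -1·-3 + -1·1 = 2
  a_6 = -1·2 + -1·-3 = 1
  a_7 = -1·1 + -1·2 = -3
  a_8 = -1·-3 + -1·1 = 2
  a_9 = -1·2 + -1·-3 = 1
  a_10 = -1·1 + -1·2 = -3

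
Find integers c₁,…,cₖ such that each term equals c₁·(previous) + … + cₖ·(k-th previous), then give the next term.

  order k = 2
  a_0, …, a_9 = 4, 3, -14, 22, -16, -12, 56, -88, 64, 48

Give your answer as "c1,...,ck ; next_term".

  a_2 = -2·3 + -2·4 = -14
  a_3 = -2·-14 + -2·3 = 22
  a_4 = -2·22 + -2·-14 = -16
  a_5 = -2·-16 + -2·22 = -12
  a_6 = -2·-12 + -2·-16 = 56
  a_7 = -2·56 + -2·-12 = -88
  a_8 = -2·-88 + -2·56 = 64
  a_9 = -2·64 + -2·-88 = 48
  a_10 = -2·48 + -2·64 = -224

-2,-2 ; -224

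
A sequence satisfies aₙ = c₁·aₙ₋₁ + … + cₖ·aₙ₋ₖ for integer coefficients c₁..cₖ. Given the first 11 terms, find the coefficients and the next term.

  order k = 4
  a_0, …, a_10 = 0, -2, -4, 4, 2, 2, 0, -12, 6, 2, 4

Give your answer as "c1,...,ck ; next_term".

-1,-1,-1,-2 ; 12

  a_4 = -1·4 + -1·-4 + -1·-2 + -2·0 = 2
  a_5 = -1·2 + -1·4 + -1·-4 + -2·-2 = 2
  a_6 = -1·2 + -1·2 + -1·4 + -2·-4 = 0
  a_7 = -1·0 + -1·2 + -1·2 + -2·4 = -12
  a_8 = -1·-12 + -1·0 + -1·2 + -2·2 = 6
  a_9 = -1·6 + -1·-12 + -1·0 + -2·2 = 2
  a_10 = -1·2 + -1·6 + -1·-12 + -2·0 = 4
  a_11 = -1·4 + -1·2 + -1·6 + -2·-12 = 12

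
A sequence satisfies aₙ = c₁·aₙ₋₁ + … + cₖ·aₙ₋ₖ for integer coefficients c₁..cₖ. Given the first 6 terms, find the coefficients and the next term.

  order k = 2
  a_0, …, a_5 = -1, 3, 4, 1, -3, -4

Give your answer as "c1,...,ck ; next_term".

  a_2 = 1·3 + -1·-1 = 4
  a_3 = 1·4 + -1·3 = 1
  a_4 = 1·1 + -1·4 = -3
  a_5 = 1·-3 + -1·1 = -4
  a_6 = 1·-4 + -1·-3 = -1

1,-1 ; -1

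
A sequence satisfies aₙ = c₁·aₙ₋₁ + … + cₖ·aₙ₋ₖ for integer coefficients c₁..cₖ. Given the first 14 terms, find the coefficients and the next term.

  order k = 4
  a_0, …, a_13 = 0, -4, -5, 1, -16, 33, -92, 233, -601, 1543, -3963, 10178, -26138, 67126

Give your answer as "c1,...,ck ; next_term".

-2,2,1,-1 ; -172387

  a_4 = -2·1 + 2·-5 + 1·-4 + -1·0 = -16
  a_5 = -2·-16 + 2·1 + 1·-5 + -1·-4 = 33
  a_6 = -2·33 + 2·-16 + 1·1 + -1·-5 = -92
  a_7 = -2·-92 + 2·33 + 1·-16 + -1·1 = 233
  a_8 = -2·233 + 2·-92 + 1·33 + -1·-16 = -601
  a_9 = -2·-601 + 2·233 + 1·-92 + -1·33 = 1543
  a_10 = -2·1543 + 2·-601 + 1·233 + -1·-92 = -3963
  a_11 = -2·-3963 + 2·1543 + 1·-601 + -1·233 = 10178
  a_12 = -2·10178 + 2·-3963 + 1·1543 + -1·-601 = -26138
  a_13 = -2·-26138 + 2·10178 + 1·-3963 + -1·1543 = 67126
  a_14 = -2·67126 + 2·-26138 + 1·10178 + -1·-3963 = -172387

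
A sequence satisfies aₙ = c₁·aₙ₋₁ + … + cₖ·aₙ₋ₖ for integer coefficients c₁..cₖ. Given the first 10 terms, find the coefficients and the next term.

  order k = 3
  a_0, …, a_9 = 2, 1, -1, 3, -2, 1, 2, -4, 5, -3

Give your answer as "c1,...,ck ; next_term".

-1,0,1 ; -1

  a_3 = -1·-1 + 0·1 + 1·2 = 3
  a_4 = -1·3 + 0·-1 + 1·1 = -2
  a_5 = -1·-2 + 0·3 + 1·-1 = 1
  a_6 = -1·1 + 0·-2 + 1·3 = 2
  a_7 = -1·2 + 0·1 + 1·-2 = -4
  a_8 = -1·-4 + 0·2 + 1·1 = 5
  a_9 = -1·5 + 0·-4 + 1·2 = -3
  a_10 = -1·-3 + 0·5 + 1·-4 = -1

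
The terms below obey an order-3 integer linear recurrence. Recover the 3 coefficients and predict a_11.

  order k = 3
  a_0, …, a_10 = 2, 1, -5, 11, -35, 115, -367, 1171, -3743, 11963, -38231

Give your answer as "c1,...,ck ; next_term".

-3,0,-2 ; 122179

  a_3 = -3·-5 + 0·1 + -2·2 = 11
  a_4 = -3·11 + 0·-5 + -2·1 = -35
  a_5 = -3·-35 + 0·11 + -2·-5 = 115
  a_6 = -3·115 + 0·-35 + -2·11 = -367
  a_7 = -3·-367 + 0·115 + -2·-35 = 1171
  a_8 = -3·1171 + 0·-367 + -2·115 = -3743
  a_9 = -3·-3743 + 0·1171 + -2·-367 = 11963
  a_10 = -3·11963 + 0·-3743 + -2·1171 = -38231
  a_11 = -3·-38231 + 0·11963 + -2·-3743 = 122179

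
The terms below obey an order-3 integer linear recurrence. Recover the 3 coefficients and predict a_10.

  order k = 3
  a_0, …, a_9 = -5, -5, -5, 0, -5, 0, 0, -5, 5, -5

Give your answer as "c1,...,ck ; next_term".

  a_3 = -1·-5 + 0·-5 + 1·-5 = 0
  a_4 = -1·0 + 0·-5 + 1·-5 = -5
  a_5 = -1·-5 + 0·0 + 1·-5 = 0
  a_6 = -1·0 + 0·-5 + 1·0 = 0
  a_7 = -1·0 + 0·0 + 1·-5 = -5
  a_8 = -1·-5 + 0·0 + 1·0 = 5
  a_9 = -1·5 + 0·-5 + 1·0 = -5
  a_10 = -1·-5 + 0·5 + 1·-5 = 0

-1,0,1 ; 0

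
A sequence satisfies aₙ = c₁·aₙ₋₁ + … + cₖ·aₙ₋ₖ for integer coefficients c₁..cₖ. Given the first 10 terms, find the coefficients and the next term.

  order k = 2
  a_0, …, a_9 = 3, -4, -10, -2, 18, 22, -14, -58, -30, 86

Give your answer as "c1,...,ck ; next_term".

  a_2 = 1·-4 + -2·3 = -10
  a_3 = 1·-10 + -2·-4 = -2
  a_4 = 1·-2 + -2·-10 = 18
  a_5 = 1·18 + -2·-2 = 22
  a_6 = 1·22 + -2·18 = -14
  a_7 = 1·-14 + -2·22 = -58
  a_8 = 1·-58 + -2·-14 = -30
  a_9 = 1·-30 + -2·-58 = 86
  a_10 = 1·86 + -2·-30 = 146

1,-2 ; 146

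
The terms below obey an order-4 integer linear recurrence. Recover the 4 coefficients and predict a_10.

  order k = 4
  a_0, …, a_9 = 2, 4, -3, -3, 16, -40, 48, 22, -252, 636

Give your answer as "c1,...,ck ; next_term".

-2,-2,2,-2 ; -820

  a_4 = -2·-3 + -2·-3 + 2·4 + -2·2 = 16
  a_5 = -2·16 + -2·-3 + 2·-3 + -2·4 = -40
  a_6 = -2·-40 + -2·16 + 2·-3 + -2·-3 = 48
  a_7 = -2·48 + -2·-40 + 2·16 + -2·-3 = 22
  a_8 = -2·22 + -2·48 + 2·-40 + -2·16 = -252
  a_9 = -2·-252 + -2·22 + 2·48 + -2·-40 = 636
  a_10 = -2·636 + -2·-252 + 2·22 + -2·48 = -820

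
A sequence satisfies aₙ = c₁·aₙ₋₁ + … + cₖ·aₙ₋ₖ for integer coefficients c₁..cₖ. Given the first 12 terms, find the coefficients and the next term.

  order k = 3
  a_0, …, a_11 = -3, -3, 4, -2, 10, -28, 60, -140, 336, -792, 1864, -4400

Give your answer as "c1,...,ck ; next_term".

  a_3 = -2·4 + 0·-3 + -2·-3 = -2
  a_4 = -2·-2 + 0·4 + -2·-3 = 10
  a_5 = -2·10 + 0·-2 + -2·4 = -28
  a_6 = -2·-28 + 0·10 + -2·-2 = 60
  a_7 = -2·60 + 0·-28 + -2·10 = -140
  a_8 = -2·-140 + 0·60 + -2·-28 = 336
  a_9 = -2·336 + 0·-140 + -2·60 = -792
  a_10 = -2·-792 + 0·336 + -2·-140 = 1864
  a_11 = -2·1864 + 0·-792 + -2·336 = -4400
  a_12 = -2·-4400 + 0·1864 + -2·-792 = 10384

-2,0,-2 ; 10384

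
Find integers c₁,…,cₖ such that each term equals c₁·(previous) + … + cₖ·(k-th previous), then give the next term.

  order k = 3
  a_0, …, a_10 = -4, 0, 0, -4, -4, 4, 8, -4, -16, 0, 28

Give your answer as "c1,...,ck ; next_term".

1,-2,1 ; 12

  a_3 = 1·0 + -2·0 + 1·-4 = -4
  a_4 = 1·-4 + -2·0 + 1·0 = -4
  a_5 = 1·-4 + -2·-4 + 1·0 = 4
  a_6 = 1·4 + -2·-4 + 1·-4 = 8
  a_7 = 1·8 + -2·4 + 1·-4 = -4
  a_8 = 1·-4 + -2·8 + 1·4 = -16
  a_9 = 1·-16 + -2·-4 + 1·8 = 0
  a_10 = 1·0 + -2·-16 + 1·-4 = 28
  a_11 = 1·28 + -2·0 + 1·-16 = 12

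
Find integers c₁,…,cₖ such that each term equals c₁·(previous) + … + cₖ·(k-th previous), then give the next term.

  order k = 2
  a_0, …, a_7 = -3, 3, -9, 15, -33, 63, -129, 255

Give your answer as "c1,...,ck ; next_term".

-1,2 ; -513

  a_2 = -1·3 + 2·-3 = -9
  a_3 = -1·-9 + 2·3 = 15
  a_4 = -1·15 + 2·-9 = -33
  a_5 = -1·-33 + 2·15 = 63
  a_6 = -1·63 + 2·-33 = -129
  a_7 = -1·-129 + 2·63 = 255
  a_8 = -1·255 + 2·-129 = -513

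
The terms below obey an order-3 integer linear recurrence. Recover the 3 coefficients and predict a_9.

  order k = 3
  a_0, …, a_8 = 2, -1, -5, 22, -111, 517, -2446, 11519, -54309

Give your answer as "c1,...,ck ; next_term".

-4,4,3 ; 255974

  a_3 = -4·-5 + 4·-1 + 3·2 = 22
  a_4 = -4·22 + 4·-5 + 3·-1 = -111
  a_5 = -4·-111 + 4·22 + 3·-5 = 517
  a_6 = -4·517 + 4·-111 + 3·22 = -2446
  a_7 = -4·-2446 + 4·517 + 3·-111 = 11519
  a_8 = -4·11519 + 4·-2446 + 3·517 = -54309
  a_9 = -4·-54309 + 4·11519 + 3·-2446 = 255974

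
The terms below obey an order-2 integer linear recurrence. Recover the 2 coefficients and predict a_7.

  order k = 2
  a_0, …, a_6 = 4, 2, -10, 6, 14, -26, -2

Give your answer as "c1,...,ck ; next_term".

  a_2 = -1·2 + -2·4 = -10
  a_3 = -1·-10 + -2·2 = 6
  a_4 = -1·6 + -2·-10 = 14
  a_5 = -1·14 + -2·6 = -26
  a_6 = -1·-26 + -2·14 = -2
  a_7 = -1·-2 + -2·-26 = 54

-1,-2 ; 54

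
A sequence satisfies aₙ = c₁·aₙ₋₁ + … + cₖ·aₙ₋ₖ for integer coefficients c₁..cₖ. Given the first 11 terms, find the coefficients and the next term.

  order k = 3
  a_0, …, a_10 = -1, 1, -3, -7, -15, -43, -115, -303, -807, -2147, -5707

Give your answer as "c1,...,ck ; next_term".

  a_3 = 2·-3 + 1·1 + 2·-1 = -7
  a_4 = 2·-7 + 1·-3 + 2·1 = -15
  a_5 = 2·-15 + 1·-7 + 2·-3 = -43
  a_6 = 2·-43 + 1·-15 + 2·-7 = -115
  a_7 = 2·-115 + 1·-43 + 2·-15 = -303
  a_8 = 2·-303 + 1·-115 + 2·-43 = -807
  a_9 = 2·-807 + 1·-303 + 2·-115 = -2147
  a_10 = 2·-2147 + 1·-807 + 2·-303 = -5707
  a_11 = 2·-5707 + 1·-2147 + 2·-807 = -15175

2,1,2 ; -15175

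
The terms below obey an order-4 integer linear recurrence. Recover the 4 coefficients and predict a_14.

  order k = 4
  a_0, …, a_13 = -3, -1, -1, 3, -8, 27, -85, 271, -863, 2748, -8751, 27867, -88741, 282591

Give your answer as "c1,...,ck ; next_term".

  a_4 = -3·3 + 1·-1 + 1·-1 + -1·-3 = -8
  a_5 = -3·-8 + 1·3 + 1·-1 + -1·-1 = 27
  a_6 = -3·27 + 1·-8 + 1·3 + -1·-1 = -85
  a_7 = -3·-85 + 1·27 + 1·-8 + -1·3 = 271
  a_8 = -3·271 + 1·-85 + 1·27 + -1·-8 = -863
  a_9 = -3·-863 + 1·271 + 1·-85 + -1·27 = 2748
  a_10 = -3·2748 + 1·-863 + 1·271 + -1·-85 = -8751
  a_11 = -3·-8751 + 1·2748 + 1·-863 + -1·271 = 27867
  a_12 = -3·27867 + 1·-8751 + 1·2748 + -1·-863 = -88741
  a_13 = -3·-88741 + 1·27867 + 1·-8751 + -1·2748 = 282591
  a_14 = -3·282591 + 1·-88741 + 1·27867 + -1·-8751 = -899896

-3,1,1,-1 ; -899896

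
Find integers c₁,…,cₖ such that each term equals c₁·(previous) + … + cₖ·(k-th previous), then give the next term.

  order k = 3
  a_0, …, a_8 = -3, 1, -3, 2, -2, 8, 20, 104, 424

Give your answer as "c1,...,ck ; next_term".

4,2,-4 ; 1824

  a_3 = 4·-3 + 2·1 + -4·-3 = 2
  a_4 = 4·2 + 2·-3 + -4·1 = -2
  a_5 = 4·-2 + 2·2 + -4·-3 = 8
  a_6 = 4·8 + 2·-2 + -4·2 = 20
  a_7 = 4·20 + 2·8 + -4·-2 = 104
  a_8 = 4·104 + 2·20 + -4·8 = 424
  a_9 = 4·424 + 2·104 + -4·20 = 1824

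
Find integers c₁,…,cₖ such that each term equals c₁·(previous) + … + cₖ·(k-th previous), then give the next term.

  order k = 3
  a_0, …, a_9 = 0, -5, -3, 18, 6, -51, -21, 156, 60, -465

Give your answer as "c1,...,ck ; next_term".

  a_3 = -1·-3 + -3·-5 + -3·0 = 18
  a_4 = -1·18 + -3·-3 + -3·-5 = 6
  a_5 = -1·6 + -3·18 + -3·-3 = -51
  a_6 = -1·-51 + -3·6 + -3·18 = -21
  a_7 = -1·-21 + -3·-51 + -3·6 = 156
  a_8 = -1·156 + -3·-21 + -3·-51 = 60
  a_9 = -1·60 + -3·156 + -3·-21 = -465
  a_10 = -1·-465 + -3·60 + -3·156 = -183

-1,-3,-3 ; -183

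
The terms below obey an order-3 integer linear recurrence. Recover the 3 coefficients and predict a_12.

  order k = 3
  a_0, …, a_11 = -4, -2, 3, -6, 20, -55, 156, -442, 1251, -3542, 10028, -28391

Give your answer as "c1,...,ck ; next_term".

  a_3 = -2·3 + 2·-2 + -1·-4 = -6
  a_4 = -2·-6 + 2·3 + -1·-2 = 20
  a_5 = -2·20 + 2·-6 + -1·3 = -55
  a_6 = -2·-55 + 2·20 + -1·-6 = 156
  a_7 = -2·156 + 2·-55 + -1·20 = -442
  a_8 = -2·-442 + 2·156 + -1·-55 = 1251
  a_9 = -2·1251 + 2·-442 + -1·156 = -3542
  a_10 = -2·-3542 + 2·1251 + -1·-442 = 10028
  a_11 = -2·10028 + 2·-3542 + -1·1251 = -28391
  a_12 = -2·-28391 + 2·10028 + -1·-3542 = 80380

-2,2,-1 ; 80380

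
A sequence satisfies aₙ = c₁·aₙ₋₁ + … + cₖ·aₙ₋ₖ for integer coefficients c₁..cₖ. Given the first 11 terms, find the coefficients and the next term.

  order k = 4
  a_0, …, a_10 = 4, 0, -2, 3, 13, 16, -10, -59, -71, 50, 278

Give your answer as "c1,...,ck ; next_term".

  a_4 = 1·3 + -1·-2 + -3·0 + 2·4 = 13
  a_5 = 1·13 + -1·3 + -3·-2 + 2·0 = 16
  a_6 = 1·16 + -1·13 + -3·3 + 2·-2 = -10
  a_7 = 1·-10 + -1·16 + -3·13 + 2·3 = -59
  a_8 = 1·-59 + -1·-10 + -3·16 + 2·13 = -71
  a_9 = 1·-71 + -1·-59 + -3·-10 + 2·16 = 50
  a_10 = 1·50 + -1·-71 + -3·-59 + 2·-10 = 278
  a_11 = 1·278 + -1·50 + -3·-71 + 2·-59 = 323

1,-1,-3,2 ; 323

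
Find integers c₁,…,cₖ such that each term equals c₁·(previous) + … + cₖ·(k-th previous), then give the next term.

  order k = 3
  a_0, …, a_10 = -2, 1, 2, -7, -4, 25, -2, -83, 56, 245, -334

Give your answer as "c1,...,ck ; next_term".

0,-3,2 ; -623

  a_3 = 0·2 + -3·1 + 2·-2 = -7
  a_4 = 0·-7 + -3·2 + 2·1 = -4
  a_5 = 0·-4 + -3·-7 + 2·2 = 25
  a_6 = 0·25 + -3·-4 + 2·-7 = -2
  a_7 = 0·-2 + -3·25 + 2·-4 = -83
  a_8 = 0·-83 + -3·-2 + 2·25 = 56
  a_9 = 0·56 + -3·-83 + 2·-2 = 245
  a_10 = 0·245 + -3·56 + 2·-83 = -334
  a_11 = 0·-334 + -3·245 + 2·56 = -623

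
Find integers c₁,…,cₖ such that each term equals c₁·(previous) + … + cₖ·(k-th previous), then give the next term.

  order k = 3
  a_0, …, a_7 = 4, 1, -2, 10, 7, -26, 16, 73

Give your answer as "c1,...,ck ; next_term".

0,-2,3 ; -110

  a_3 = 0·-2 + -2·1 + 3·4 = 10
  a_4 = 0·10 + -2·-2 + 3·1 = 7
  a_5 = 0·7 + -2·10 + 3·-2 = -26
  a_6 = 0·-26 + -2·7 + 3·10 = 16
  a_7 = 0·16 + -2·-26 + 3·7 = 73
  a_8 = 0·73 + -2·16 + 3·-26 = -110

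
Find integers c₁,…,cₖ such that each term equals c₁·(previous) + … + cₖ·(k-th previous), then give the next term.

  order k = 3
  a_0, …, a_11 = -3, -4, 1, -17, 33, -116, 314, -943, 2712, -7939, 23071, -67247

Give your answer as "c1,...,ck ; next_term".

-2,3,1 ; 195768

  a_3 = -2·1 + 3·-4 + 1·-3 = -17
  a_4 = -2·-17 + 3·1 + 1·-4 = 33
  a_5 = -2·33 + 3·-17 + 1·1 = -116
  a_6 = -2·-116 + 3·33 + 1·-17 = 314
  a_7 = -2·314 + 3·-116 + 1·33 = -943
  a_8 = -2·-943 + 3·314 + 1·-116 = 2712
  a_9 = -2·2712 + 3·-943 + 1·314 = -7939
  a_10 = -2·-7939 + 3·2712 + 1·-943 = 23071
  a_11 = -2·23071 + 3·-7939 + 1·2712 = -67247
  a_12 = -2·-67247 + 3·23071 + 1·-7939 = 195768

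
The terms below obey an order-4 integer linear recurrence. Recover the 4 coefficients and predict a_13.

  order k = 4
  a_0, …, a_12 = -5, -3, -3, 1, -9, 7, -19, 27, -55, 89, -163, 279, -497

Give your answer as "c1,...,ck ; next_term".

  a_4 = -1·1 + 1·-3 + 0·-3 + 1·-5 = -9
  a_5 = -1·-9 + 1·1 + 0·-3 + 1·-3 = 7
  a_6 = -1·7 + 1·-9 + 0·1 + 1·-3 = -19
  a_7 = -1·-19 + 1·7 + 0·-9 + 1·1 = 27
  a_8 = -1·27 + 1·-19 + 0·7 + 1·-9 = -55
  a_9 = -1·-55 + 1·27 + 0·-19 + 1·7 = 89
  a_10 = -1·89 + 1·-55 + 0·27 + 1·-19 = -163
  a_11 = -1·-163 + 1·89 + 0·-55 + 1·27 = 279
  a_12 = -1·279 + 1·-163 + 0·89 + 1·-55 = -497
  a_13 = -1·-497 + 1·279 + 0·-163 + 1·89 = 865

-1,1,0,1 ; 865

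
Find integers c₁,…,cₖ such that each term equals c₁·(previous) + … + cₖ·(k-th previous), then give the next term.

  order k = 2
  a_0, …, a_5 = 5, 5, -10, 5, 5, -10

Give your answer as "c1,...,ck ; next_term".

  a_2 = -1·5 + -1·5 = -10
  a_3 = -1·-10 + -1·5 = 5
  a_4 = -1·5 + -1·-10 = 5
  a_5 = -1·5 + -1·5 = -10
  a_6 = -1·-10 + -1·5 = 5

-1,-1 ; 5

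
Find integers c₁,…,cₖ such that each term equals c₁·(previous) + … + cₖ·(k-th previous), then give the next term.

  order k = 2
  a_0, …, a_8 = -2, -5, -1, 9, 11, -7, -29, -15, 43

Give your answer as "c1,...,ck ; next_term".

  a_2 = 1·-5 + -2·-2 = -1
  a_3 = 1·-1 + -2·-5 = 9
  a_4 = 1·9 + -2·-1 = 11
  a_5 = 1·11 + -2·9 = -7
  a_6 = 1·-7 + -2·11 = -29
  a_7 = 1·-29 + -2·-7 = -15
  a_8 = 1·-15 + -2·-29 = 43
  a_9 = 1·43 + -2·-15 = 73

1,-2 ; 73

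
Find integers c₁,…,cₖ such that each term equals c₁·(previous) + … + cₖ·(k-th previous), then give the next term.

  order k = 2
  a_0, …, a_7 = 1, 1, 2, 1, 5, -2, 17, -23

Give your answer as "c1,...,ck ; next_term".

-1,3 ; 74

  a_2 = -1·1 + 3·1 = 2
  a_3 = -1·2 + 3·1 = 1
  a_4 = -1·1 + 3·2 = 5
  a_5 = -1·5 + 3·1 = -2
  a_6 = -1·-2 + 3·5 = 17
  a_7 = -1·17 + 3·-2 = -23
  a_8 = -1·-23 + 3·17 = 74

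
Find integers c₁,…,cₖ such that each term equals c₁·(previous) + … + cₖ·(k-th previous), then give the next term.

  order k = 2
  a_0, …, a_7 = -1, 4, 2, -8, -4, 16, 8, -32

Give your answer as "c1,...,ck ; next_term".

0,-2 ; -16

  a_2 = 0·4 + -2·-1 = 2
  a_3 = 0·2 + -2·4 = -8
  a_4 = 0·-8 + -2·2 = -4
  a_5 = 0·-4 + -2·-8 = 16
  a_6 = 0·16 + -2·-4 = 8
  a_7 = 0·8 + -2·16 = -32
  a_8 = 0·-32 + -2·8 = -16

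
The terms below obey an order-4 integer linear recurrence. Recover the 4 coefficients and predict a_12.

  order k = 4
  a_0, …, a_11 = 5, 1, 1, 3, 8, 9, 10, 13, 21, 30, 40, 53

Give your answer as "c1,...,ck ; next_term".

1,0,0,1 ; 74

  a_4 = 1·3 + 0·1 + 0·1 + 1·5 = 8
  a_5 = 1·8 + 0·3 + 0·1 + 1·1 = 9
  a_6 = 1·9 + 0·8 + 0·3 + 1·1 = 10
  a_7 = 1·10 + 0·9 + 0·8 + 1·3 = 13
  a_8 = 1·13 + 0·10 + 0·9 + 1·8 = 21
  a_9 = 1·21 + 0·13 + 0·10 + 1·9 = 30
  a_10 = 1·30 + 0·21 + 0·13 + 1·10 = 40
  a_11 = 1·40 + 0·30 + 0·21 + 1·13 = 53
  a_12 = 1·53 + 0·40 + 0·30 + 1·21 = 74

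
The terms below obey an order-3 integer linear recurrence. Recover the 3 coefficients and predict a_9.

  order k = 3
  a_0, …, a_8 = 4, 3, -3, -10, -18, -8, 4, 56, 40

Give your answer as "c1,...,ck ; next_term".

0,2,-4 ; 96

  a_3 = 0·-3 + 2·3 + -4·4 = -10
  a_4 = 0·-10 + 2·-3 + -4·3 = -18
  a_5 = 0·-18 + 2·-10 + -4·-3 = -8
  a_6 = 0·-8 + 2·-18 + -4·-10 = 4
  a_7 = 0·4 + 2·-8 + -4·-18 = 56
  a_8 = 0·56 + 2·4 + -4·-8 = 40
  a_9 = 0·40 + 2·56 + -4·4 = 96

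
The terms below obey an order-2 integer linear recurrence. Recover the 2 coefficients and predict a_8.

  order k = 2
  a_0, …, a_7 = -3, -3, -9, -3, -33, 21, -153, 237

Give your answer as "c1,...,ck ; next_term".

  a_2 = -1·-3 + 4·-3 = -9
  a_3 = -1·-9 + 4·-3 = -3
  a_4 = -1·-3 + 4·-9 = -33
  a_5 = -1·-33 + 4·-3 = 21
  a_6 = -1·21 + 4·-33 = -153
  a_7 = -1·-153 + 4·21 = 237
  a_8 = -1·237 + 4·-153 = -849

-1,4 ; -849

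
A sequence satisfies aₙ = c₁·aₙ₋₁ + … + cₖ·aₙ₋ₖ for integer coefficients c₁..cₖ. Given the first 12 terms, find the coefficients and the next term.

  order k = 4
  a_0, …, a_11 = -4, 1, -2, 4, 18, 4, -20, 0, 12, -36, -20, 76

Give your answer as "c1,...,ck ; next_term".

  a_4 = 1·4 + -2·-2 + 2·1 + -2·-4 = 18
  a_5 = 1·18 + -2·4 + 2·-2 + -2·1 = 4
  a_6 = 1·4 + -2·18 + 2·4 + -2·-2 = -20
  a_7 = 1·-20 + -2·4 + 2·18 + -2·4 = 0
  a_8 = 1·0 + -2·-20 + 2·4 + -2·18 = 12
  a_9 = 1·12 + -2·0 + 2·-20 + -2·4 = -36
  a_10 = 1·-36 + -2·12 + 2·0 + -2·-20 = -20
  a_11 = 1·-20 + -2·-36 + 2·12 + -2·0 = 76
  a_12 = 1·76 + -2·-20 + 2·-36 + -2·12 = 20

1,-2,2,-2 ; 20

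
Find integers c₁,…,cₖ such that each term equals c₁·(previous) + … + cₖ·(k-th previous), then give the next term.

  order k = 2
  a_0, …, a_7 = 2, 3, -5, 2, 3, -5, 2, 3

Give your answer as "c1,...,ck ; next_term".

-1,-1 ; -5

  a_2 = -1·3 + -1·2 = -5
  a_3 = -1·-5 + -1·3 = 2
  a_4 = -1·2 + -1·-5 = 3
  a_5 = -1·3 + -1·2 = -5
  a_6 = -1·-5 + -1·3 = 2
  a_7 = -1·2 + -1·-5 = 3
  a_8 = -1·3 + -1·2 = -5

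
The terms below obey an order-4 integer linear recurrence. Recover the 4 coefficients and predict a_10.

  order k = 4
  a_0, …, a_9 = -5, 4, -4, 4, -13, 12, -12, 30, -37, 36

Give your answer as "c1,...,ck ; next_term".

0,0,-2,1 ; -72

  a_4 = 0·4 + 0·-4 + -2·4 + 1·-5 = -13
  a_5 = 0·-13 + 0·4 + -2·-4 + 1·4 = 12
  a_6 = 0·12 + 0·-13 + -2·4 + 1·-4 = -12
  a_7 = 0·-12 + 0·12 + -2·-13 + 1·4 = 30
  a_8 = 0·30 + 0·-12 + -2·12 + 1·-13 = -37
  a_9 = 0·-37 + 0·30 + -2·-12 + 1·12 = 36
  a_10 = 0·36 + 0·-37 + -2·30 + 1·-12 = -72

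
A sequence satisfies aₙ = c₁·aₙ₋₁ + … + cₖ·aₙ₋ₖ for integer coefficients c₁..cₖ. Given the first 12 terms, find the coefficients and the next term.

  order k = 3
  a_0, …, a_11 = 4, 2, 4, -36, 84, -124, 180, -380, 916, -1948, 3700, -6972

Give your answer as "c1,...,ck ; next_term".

  a_3 = -3·4 + -4·2 + -4·4 = -36
  a_4 = -3·-36 + -4·4 + -4·2 = 84
  a_5 = -3·84 + -4·-36 + -4·4 = -124
  a_6 = -3·-124 + -4·84 + -4·-36 = 180
  a_7 = -3·180 + -4·-124 + -4·84 = -380
  a_8 = -3·-380 + -4·180 + -4·-124 = 916
  a_9 = -3·916 + -4·-380 + -4·180 = -1948
  a_10 = -3·-1948 + -4·916 + -4·-380 = 3700
  a_11 = -3·3700 + -4·-1948 + -4·916 = -6972
  a_12 = -3·-6972 + -4·3700 + -4·-1948 = 13908

-3,-4,-4 ; 13908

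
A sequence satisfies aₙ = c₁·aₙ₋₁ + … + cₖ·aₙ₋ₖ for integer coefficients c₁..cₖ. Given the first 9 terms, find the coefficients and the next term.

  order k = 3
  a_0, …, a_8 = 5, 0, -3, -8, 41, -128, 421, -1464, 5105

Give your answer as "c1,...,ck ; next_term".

  a_3 = -4·-3 + -3·0 + -4·5 = -8
  a_4 = -4·-8 + -3·-3 + -4·0 = 41
  a_5 = -4·41 + -3·-8 + -4·-3 = -128
  a_6 = -4·-128 + -3·41 + -4·-8 = 421
  a_7 = -4·421 + -3·-128 + -4·41 = -1464
  a_8 = -4·-1464 + -3·421 + -4·-128 = 5105
  a_9 = -4·5105 + -3·-1464 + -4·421 = -17712

-4,-3,-4 ; -17712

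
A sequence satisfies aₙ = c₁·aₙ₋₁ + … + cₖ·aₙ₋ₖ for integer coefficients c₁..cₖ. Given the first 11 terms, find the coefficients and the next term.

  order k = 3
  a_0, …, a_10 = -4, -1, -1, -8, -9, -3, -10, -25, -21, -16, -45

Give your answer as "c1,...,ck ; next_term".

  a_3 = 1·-1 + -1·-1 + 2·-4 = -8
  a_4 = 1·-8 + -1·-1 + 2·-1 = -9
  a_5 = 1·-9 + -1·-8 + 2·-1 = -3
  a_6 = 1·-3 + -1·-9 + 2·-8 = -10
  a_7 = 1·-10 + -1·-3 + 2·-9 = -25
  a_8 = 1·-25 + -1·-10 + 2·-3 = -21
  a_9 = 1·-21 + -1·-25 + 2·-10 = -16
  a_10 = 1·-16 + -1·-21 + 2·-25 = -45
  a_11 = 1·-45 + -1·-16 + 2·-21 = -71

1,-1,2 ; -71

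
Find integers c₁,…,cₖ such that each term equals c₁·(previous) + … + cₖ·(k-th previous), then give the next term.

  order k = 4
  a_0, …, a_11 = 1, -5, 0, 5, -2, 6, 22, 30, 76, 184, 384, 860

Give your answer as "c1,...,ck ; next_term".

2,0,2,-2 ; 1936

  a_4 = 2·5 + 0·0 + 2·-5 + -2·1 = -2
  a_5 = 2·-2 + 0·5 + 2·0 + -2·-5 = 6
  a_6 = 2·6 + 0·-2 + 2·5 + -2·0 = 22
  a_7 = 2·22 + 0·6 + 2·-2 + -2·5 = 30
  a_8 = 2·30 + 0·22 + 2·6 + -2·-2 = 76
  a_9 = 2·76 + 0·30 + 2·22 + -2·6 = 184
  a_10 = 2·184 + 0·76 + 2·30 + -2·22 = 384
  a_11 = 2·384 + 0·184 + 2·76 + -2·30 = 860
  a_12 = 2·860 + 0·384 + 2·184 + -2·76 = 1936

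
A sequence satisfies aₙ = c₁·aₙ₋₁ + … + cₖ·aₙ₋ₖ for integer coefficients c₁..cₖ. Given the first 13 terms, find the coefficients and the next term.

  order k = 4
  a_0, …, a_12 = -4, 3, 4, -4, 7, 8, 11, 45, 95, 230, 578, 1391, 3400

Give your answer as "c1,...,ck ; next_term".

  a_4 = 2·-4 + 1·4 + 1·3 + -2·-4 = 7
  a_5 = 2·7 + 1·-4 + 1·4 + -2·3 = 8
  a_6 = 2·8 + 1·7 + 1·-4 + -2·4 = 11
  a_7 = 2·11 + 1·8 + 1·7 + -2·-4 = 45
  a_8 = 2·45 + 1·11 + 1·8 + -2·7 = 95
  a_9 = 2·95 + 1·45 + 1·11 + -2·8 = 230
  a_10 = 2·230 + 1·95 + 1·45 + -2·11 = 578
  a_11 = 2·578 + 1·230 + 1·95 + -2·45 = 1391
  a_12 = 2·1391 + 1·578 + 1·230 + -2·95 = 3400
  a_13 = 2·3400 + 1·1391 + 1·578 + -2·230 = 8309

2,1,1,-2 ; 8309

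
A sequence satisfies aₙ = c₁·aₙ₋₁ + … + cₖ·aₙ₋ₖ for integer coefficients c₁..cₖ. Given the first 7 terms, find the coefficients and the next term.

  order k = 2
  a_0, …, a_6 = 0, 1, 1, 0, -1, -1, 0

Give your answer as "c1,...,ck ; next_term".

  a_2 = 1·1 + -1·0 = 1
  a_3 = 1·1 + -1·1 = 0
  a_4 = 1·0 + -1·1 = -1
  a_5 = 1·-1 + -1·0 = -1
  a_6 = 1·-1 + -1·-1 = 0
  a_7 = 1·0 + -1·-1 = 1

1,-1 ; 1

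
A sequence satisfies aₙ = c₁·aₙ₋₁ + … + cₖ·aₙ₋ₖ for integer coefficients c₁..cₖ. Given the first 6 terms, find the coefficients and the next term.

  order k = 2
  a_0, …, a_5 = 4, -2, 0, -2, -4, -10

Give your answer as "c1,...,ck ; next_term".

2,1 ; -24

  a_2 = 2·-2 + 1·4 = 0
  a_3 = 2·0 + 1·-2 = -2
  a_4 = 2·-2 + 1·0 = -4
  a_5 = 2·-4 + 1·-2 = -10
  a_6 = 2·-10 + 1·-4 = -24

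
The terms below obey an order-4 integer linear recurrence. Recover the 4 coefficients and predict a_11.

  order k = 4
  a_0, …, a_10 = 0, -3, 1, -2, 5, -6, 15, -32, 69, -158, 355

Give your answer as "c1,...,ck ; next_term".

  a_4 = -2·-2 + 1·1 + 0·-3 + -2·0 = 5
  a_5 = -2·5 + 1·-2 + 0·1 + -2·-3 = -6
  a_6 = -2·-6 + 1·5 + 0·-2 + -2·1 = 15
  a_7 = -2·15 + 1·-6 + 0·5 + -2·-2 = -32
  a_8 = -2·-32 + 1·15 + 0·-6 + -2·5 = 69
  a_9 = -2·69 + 1·-32 + 0·15 + -2·-6 = -158
  a_10 = -2·-158 + 1·69 + 0·-32 + -2·15 = 355
  a_11 = -2·355 + 1·-158 + 0·69 + -2·-32 = -804

-2,1,0,-2 ; -804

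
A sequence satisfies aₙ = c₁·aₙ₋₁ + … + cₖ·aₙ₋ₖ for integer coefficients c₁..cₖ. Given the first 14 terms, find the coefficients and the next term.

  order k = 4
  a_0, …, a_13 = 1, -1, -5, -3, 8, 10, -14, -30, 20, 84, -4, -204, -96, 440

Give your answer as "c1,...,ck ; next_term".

2,-4,4,-2 ; 456

  a_4 = 2·-3 + -4·-5 + 4·-1 + -2·1 = 8
  a_5 = 2·8 + -4·-3 + 4·-5 + -2·-1 = 10
  a_6 = 2·10 + -4·8 + 4·-3 + -2·-5 = -14
  a_7 = 2·-14 + -4·10 + 4·8 + -2·-3 = -30
  a_8 = 2·-30 + -4·-14 + 4·10 + -2·8 = 20
  a_9 = 2·20 + -4·-30 + 4·-14 + -2·10 = 84
  a_10 = 2·84 + -4·20 + 4·-30 + -2·-14 = -4
  a_11 = 2·-4 + -4·84 + 4·20 + -2·-30 = -204
  a_12 = 2·-204 + -4·-4 + 4·84 + -2·20 = -96
  a_13 = 2·-96 + -4·-204 + 4·-4 + -2·84 = 440
  a_14 = 2·440 + -4·-96 + 4·-204 + -2·-4 = 456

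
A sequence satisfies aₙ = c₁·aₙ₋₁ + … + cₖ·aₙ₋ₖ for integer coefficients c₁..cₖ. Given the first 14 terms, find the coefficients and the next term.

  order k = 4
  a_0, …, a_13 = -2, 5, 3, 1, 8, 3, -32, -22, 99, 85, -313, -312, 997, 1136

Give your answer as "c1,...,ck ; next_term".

  a_4 = 1·1 + -4·3 + 3·5 + -2·-2 = 8
  a_5 = 1·8 + -4·1 + 3·3 + -2·5 = 3
  a_6 = 1·3 + -4·8 + 3·1 + -2·3 = -32
  a_7 = 1·-32 + -4·3 + 3·8 + -2·1 = -22
  a_8 = 1·-22 + -4·-32 + 3·3 + -2·8 = 99
  a_9 = 1·99 + -4·-22 + 3·-32 + -2·3 = 85
  a_10 = 1·85 + -4·99 + 3·-22 + -2·-32 = -313
  a_11 = 1·-313 + -4·85 + 3·99 + -2·-22 = -312
  a_12 = 1·-312 + -4·-313 + 3·85 + -2·99 = 997
  a_13 = 1·997 + -4·-312 + 3·-313 + -2·85 = 1136
  a_14 = 1·1136 + -4·997 + 3·-312 + -2·-313 = -3162

1,-4,3,-2 ; -3162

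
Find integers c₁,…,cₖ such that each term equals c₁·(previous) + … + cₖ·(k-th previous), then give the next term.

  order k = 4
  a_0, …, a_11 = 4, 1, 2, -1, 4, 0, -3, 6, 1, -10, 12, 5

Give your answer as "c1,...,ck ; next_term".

-1,-1,1,1 ; -26

  a_4 = -1·-1 + -1·2 + 1·1 + 1·4 = 4
  a_5 = -1·4 + -1·-1 + 1·2 + 1·1 = 0
  a_6 = -1·0 + -1·4 + 1·-1 + 1·2 = -3
  a_7 = -1·-3 + -1·0 + 1·4 + 1·-1 = 6
  a_8 = -1·6 + -1·-3 + 1·0 + 1·4 = 1
  a_9 = -1·1 + -1·6 + 1·-3 + 1·0 = -10
  a_10 = -1·-10 + -1·1 + 1·6 + 1·-3 = 12
  a_11 = -1·12 + -1·-10 + 1·1 + 1·6 = 5
  a_12 = -1·5 + -1·12 + 1·-10 + 1·1 = -26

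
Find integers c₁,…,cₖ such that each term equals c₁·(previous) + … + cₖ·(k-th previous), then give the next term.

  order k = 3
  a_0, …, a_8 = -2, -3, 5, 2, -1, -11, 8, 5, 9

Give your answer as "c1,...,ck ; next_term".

  a_3 = -1·5 + -1·-3 + -2·-2 = 2
  a_4 = -1·2 + -1·5 + -2·-3 = -1
  a_5 = -1·-1 + -1·2 + -2·5 = -11
  a_6 = -1·-11 + -1·-1 + -2·2 = 8
  a_7 = -1·8 + -1·-11 + -2·-1 = 5
  a_8 = -1·5 + -1·8 + -2·-11 = 9
  a_9 = -1·9 + -1·5 + -2·8 = -30

-1,-1,-2 ; -30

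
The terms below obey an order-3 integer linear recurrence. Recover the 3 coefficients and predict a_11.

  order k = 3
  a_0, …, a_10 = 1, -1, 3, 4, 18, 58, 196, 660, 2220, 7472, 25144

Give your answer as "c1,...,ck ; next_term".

  a_3 = 2·3 + 4·-1 + 2·1 = 4
  a_4 = 2·4 + 4·3 + 2·-1 = 18
  a_5 = 2·18 + 4·4 + 2·3 = 58
  a_6 = 2·58 + 4·18 + 2·4 = 196
  a_7 = 2·196 + 4·58 + 2·18 = 660
  a_8 = 2·660 + 4·196 + 2·58 = 2220
  a_9 = 2·2220 + 4·660 + 2·196 = 7472
  a_10 = 2·7472 + 4·2220 + 2·660 = 25144
  a_11 = 2·25144 + 4·7472 + 2·2220 = 84616

2,4,2 ; 84616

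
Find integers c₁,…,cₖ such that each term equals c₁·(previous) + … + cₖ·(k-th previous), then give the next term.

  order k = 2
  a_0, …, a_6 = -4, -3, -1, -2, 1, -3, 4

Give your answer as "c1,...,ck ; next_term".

-1,1 ; -7

  a_2 = -1·-3 + 1·-4 = -1
  a_3 = -1·-1 + 1·-3 = -2
  a_4 = -1·-2 + 1·-1 = 1
  a_5 = -1·1 + 1·-2 = -3
  a_6 = -1·-3 + 1·1 = 4
  a_7 = -1·4 + 1·-3 = -7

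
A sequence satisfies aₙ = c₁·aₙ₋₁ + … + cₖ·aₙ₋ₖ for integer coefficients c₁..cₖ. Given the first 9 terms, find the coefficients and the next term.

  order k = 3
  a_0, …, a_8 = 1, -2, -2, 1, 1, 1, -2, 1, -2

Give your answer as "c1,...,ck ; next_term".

  a_3 = -1·-2 + 0·-2 + -1·1 = 1
  a_4 = -1·1 + 0·-2 + -1·-2 = 1
  a_5 = -1·1 + 0·1 + -1·-2 = 1
  a_6 = -1·1 + 0·1 + -1·1 = -2
  a_7 = -1·-2 + 0·1 + -1·1 = 1
  a_8 = -1·1 + 0·-2 + -1·1 = -2
  a_9 = -1·-2 + 0·1 + -1·-2 = 4

-1,0,-1 ; 4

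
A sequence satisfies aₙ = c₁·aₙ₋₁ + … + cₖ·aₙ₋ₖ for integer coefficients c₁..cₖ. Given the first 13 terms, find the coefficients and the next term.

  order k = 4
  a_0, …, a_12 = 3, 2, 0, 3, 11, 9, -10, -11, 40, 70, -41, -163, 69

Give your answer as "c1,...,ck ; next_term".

  a_4 = 1·3 + -2·0 + 1·2 + 2·3 = 11
  a_5 = 1·11 + -2·3 + 1·0 + 2·2 = 9
  a_6 = 1·9 + -2·11 + 1·3 + 2·0 = -10
  a_7 = 1·-10 + -2·9 + 1·11 + 2·3 = -11
  a_8 = 1·-11 + -2·-10 + 1·9 + 2·11 = 40
  a_9 = 1·40 + -2·-11 + 1·-10 + 2·9 = 70
  a_10 = 1·70 + -2·40 + 1·-11 + 2·-10 = -41
  a_11 = 1·-41 + -2·70 + 1·40 + 2·-11 = -163
  a_12 = 1·-163 + -2·-41 + 1·70 + 2·40 = 69
  a_13 = 1·69 + -2·-163 + 1·-41 + 2·70 = 494

1,-2,1,2 ; 494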